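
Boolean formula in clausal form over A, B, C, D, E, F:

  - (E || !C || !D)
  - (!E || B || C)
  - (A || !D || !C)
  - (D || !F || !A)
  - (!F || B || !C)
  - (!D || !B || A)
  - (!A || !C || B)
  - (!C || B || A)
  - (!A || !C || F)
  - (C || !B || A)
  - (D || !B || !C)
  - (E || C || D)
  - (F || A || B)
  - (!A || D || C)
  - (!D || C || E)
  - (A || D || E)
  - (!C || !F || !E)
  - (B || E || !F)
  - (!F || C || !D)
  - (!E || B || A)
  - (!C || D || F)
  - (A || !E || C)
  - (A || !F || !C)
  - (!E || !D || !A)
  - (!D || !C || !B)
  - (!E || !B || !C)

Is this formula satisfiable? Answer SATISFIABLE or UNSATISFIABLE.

C = True:
  A = True:
    propagation gives B=True, F=True, D=True; an empty clause results — contradiction.
  A = False:
    propagation gives D=False, B=True; an empty clause results — contradiction.
C = False:
  A = True:
    propagation gives D=True, E=True; an empty clause results — contradiction.
  A = False:
    propagation gives B=False, E=False, D=True; an empty clause results — contradiction.
Every branch closes, so no satisfying assignment exists.

UNSATISFIABLE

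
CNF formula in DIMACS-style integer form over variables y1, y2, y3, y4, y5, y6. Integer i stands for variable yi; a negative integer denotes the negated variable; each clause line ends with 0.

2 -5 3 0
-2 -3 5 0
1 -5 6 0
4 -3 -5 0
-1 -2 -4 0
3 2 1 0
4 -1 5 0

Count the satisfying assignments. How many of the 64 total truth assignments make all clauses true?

Split on y5, then y1.
  y5=T, y1=T: remaining (y2,y3,y4,y6) ∈ {(F,T,T,F); (F,T,T,T); (T,F,F,F); (T,F,F,T)} — 4.
  y5=T, y1=F: remaining (y2,y3,y4,y6) ∈ {(F,T,T,T); (T,F,F,T); (T,F,T,T); (T,T,T,T)} — 4.
  y5=F, y1=T: remaining (y2,y3,y4,y6) ∈ {(F,F,T,F); (F,F,T,T); (F,T,T,F); (F,T,T,T)} — 4.
  y5=F, y1=F: y4, y6 free; 2 ways for (y2,y3) × 2^2 = 8.
Total: 4 + 4 + 4 + 8 = 20.

20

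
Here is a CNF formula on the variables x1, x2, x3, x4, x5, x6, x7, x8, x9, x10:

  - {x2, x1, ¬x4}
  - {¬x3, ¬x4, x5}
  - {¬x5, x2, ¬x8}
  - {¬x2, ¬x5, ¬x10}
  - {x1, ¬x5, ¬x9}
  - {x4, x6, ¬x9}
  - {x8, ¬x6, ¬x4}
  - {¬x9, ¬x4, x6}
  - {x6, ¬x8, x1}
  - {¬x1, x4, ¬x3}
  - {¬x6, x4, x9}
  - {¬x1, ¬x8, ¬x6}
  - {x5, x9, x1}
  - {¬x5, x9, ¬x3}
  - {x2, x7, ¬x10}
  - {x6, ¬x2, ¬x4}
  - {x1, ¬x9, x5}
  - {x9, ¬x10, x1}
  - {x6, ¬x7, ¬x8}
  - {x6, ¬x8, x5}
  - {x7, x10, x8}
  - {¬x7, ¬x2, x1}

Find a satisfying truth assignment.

x1=T, x2=F, x3=F, x4=F, x5=F, x6=T, x7=T, x8=F, x9=T, x10=T

x3 occurs only negated in the remaining clauses — set x3 = False.
Set x1 = True and propagate.
The remaining clauses are satisfied by x2 = False, x4 = False, x5 = False, x6 = True, x7 = True, x8 = False, x9 = True, x10 = True.
Every clause has at least one true literal under this assignment.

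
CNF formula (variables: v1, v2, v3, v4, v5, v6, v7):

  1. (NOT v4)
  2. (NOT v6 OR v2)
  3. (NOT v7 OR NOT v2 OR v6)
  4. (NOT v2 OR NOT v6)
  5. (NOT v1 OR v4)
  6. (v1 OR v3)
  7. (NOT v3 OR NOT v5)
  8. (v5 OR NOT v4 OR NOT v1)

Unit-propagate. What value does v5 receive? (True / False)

False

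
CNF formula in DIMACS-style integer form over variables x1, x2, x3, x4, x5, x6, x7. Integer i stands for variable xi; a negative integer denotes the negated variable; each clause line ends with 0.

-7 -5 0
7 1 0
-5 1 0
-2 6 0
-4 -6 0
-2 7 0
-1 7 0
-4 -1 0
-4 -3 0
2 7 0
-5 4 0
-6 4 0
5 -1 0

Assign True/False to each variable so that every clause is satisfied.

x1=F, x2=F, x3=F, x4=T, x5=F, x6=F, x7=T

Check each clause:
  1. (~x5 | ~x7) — ~x5 is true.
  2. (x7 | x1) — x7 is true.
  3. (~x5 | x1) — ~x5 is true.
  4. (x6 | ~x2) — ~x2 is true.
  5. (~x6 | ~x4) — ~x6 is true.
  6. (x7 | ~x2) — ~x2 is true.
  7. (x7 | ~x1) — ~x1 is true.
  8. (~x1 | ~x4) — ~x1 is true.
  9. (~x4 | ~x3) — ~x3 is true.
  10. (x2 | x7) — x7 is true.
  11. (x4 | ~x5) — ~x5 is true.
  12. (x4 | ~x6) — ~x6 is true.
  13. (~x1 | x5) — ~x1 is true.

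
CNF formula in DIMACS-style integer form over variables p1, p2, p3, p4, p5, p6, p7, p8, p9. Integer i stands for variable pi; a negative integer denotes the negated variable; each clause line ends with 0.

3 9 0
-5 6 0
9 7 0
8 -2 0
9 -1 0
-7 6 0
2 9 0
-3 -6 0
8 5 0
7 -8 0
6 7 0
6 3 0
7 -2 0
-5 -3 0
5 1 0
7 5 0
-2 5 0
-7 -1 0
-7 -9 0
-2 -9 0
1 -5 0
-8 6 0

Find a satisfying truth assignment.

p1=1  p2=0  p3=0  p4=0  p5=1  p6=1  p7=0  p8=0  p9=1

Check each clause:
  1. (p9 || p3) — p9 is true.
  2. (p6 || !p5) — p6 is true.
  3. (p7 || p9) — p9 is true.
  4. (!p2 || p8) — !p2 is true.
  5. (!p1 || p9) — p9 is true.
  6. (!p7 || p6) — !p7 is true.
  7. (p2 || p9) — p9 is true.
  8. (!p6 || !p3) — !p3 is true.
  9. (p8 || p5) — p5 is true.
  10. (p7 || !p8) — !p8 is true.
  11. (p7 || p6) — p6 is true.
  12. (p3 || p6) — p6 is true.
  13. (!p2 || p7) — !p2 is true.
  14. (!p3 || !p5) — !p3 is true.
  15. (p1 || p5) — p1 is true.
  16. (p7 || p5) — p5 is true.
  17. (p5 || !p2) — p5 is true.
  18. (!p7 || !p1) — !p7 is true.
  19. (!p9 || !p7) — !p7 is true.
  20. (!p9 || !p2) — !p2 is true.
  21. (!p5 || p1) — p1 is true.
  22. (!p8 || p6) — !p8 is true.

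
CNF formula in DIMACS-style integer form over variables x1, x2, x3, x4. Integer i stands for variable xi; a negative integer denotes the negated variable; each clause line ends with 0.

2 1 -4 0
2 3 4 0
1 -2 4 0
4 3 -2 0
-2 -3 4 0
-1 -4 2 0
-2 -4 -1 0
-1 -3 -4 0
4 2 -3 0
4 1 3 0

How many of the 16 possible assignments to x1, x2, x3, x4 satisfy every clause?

The models are:
  x1=0 x2=1 x3=0 x4=1
  x1=0 x2=1 x3=1 x4=1
That's 2 in total.

2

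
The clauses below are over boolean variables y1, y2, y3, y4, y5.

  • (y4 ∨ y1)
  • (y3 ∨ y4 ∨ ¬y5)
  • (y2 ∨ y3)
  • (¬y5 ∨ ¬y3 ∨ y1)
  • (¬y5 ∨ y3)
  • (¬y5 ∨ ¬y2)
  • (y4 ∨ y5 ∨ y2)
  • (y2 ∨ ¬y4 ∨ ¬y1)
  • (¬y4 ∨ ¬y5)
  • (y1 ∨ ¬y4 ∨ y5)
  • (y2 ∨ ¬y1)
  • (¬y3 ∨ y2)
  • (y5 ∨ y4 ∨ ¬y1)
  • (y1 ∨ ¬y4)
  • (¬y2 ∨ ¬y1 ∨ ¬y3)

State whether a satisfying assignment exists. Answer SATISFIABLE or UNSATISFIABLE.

SATISFIABLE

Try y1 = True.
  then y2 is forced to True.
  then y5 is forced to False.
  then y4 is forced to True.
  then y3 is forced to False.
So y1=T, y2=T, y3=F, y4=T, y5=F is a satisfying assignment.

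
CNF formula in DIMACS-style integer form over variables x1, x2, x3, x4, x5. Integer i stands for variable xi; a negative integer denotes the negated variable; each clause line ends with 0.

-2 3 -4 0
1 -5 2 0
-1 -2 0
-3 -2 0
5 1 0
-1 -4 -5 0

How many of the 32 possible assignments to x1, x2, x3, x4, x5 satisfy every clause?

Satisfying assignments:
  x1=0 x2=1 x3=0 x4=0 x5=1
  x1=1 x2=0 x3=0 x4=0 x5=0
  x1=1 x2=0 x3=0 x4=0 x5=1
  x1=1 x2=0 x3=0 x4=1 x5=0
  x1=1 x2=0 x3=1 x4=0 x5=0
  x1=1 x2=0 x3=1 x4=0 x5=1
  x1=1 x2=0 x3=1 x4=1 x5=0
Count: 7.

7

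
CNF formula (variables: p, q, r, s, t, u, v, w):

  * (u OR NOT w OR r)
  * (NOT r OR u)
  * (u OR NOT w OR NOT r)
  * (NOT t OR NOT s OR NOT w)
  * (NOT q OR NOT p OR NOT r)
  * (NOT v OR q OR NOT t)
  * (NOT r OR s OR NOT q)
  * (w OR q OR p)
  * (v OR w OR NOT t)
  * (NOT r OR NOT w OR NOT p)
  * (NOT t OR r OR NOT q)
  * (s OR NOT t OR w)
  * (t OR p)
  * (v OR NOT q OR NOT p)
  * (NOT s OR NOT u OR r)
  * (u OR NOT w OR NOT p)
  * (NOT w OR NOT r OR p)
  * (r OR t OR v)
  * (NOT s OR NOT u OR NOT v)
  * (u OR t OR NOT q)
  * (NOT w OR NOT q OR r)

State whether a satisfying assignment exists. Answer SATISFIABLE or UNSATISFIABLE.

SATISFIABLE

Set p = True and propagate.
Try q = True.
  then r is forced to False.
  then t is forced to False.
  then v is forced to True.
  then u is forced to True.
  then s is forced to False.
  then w is forced to False.
Every clause has at least one true literal under this assignment.
So p = 1, q = 1, r = 0, s = 0, t = 0, u = 1, v = 1, w = 0 is a satisfying assignment.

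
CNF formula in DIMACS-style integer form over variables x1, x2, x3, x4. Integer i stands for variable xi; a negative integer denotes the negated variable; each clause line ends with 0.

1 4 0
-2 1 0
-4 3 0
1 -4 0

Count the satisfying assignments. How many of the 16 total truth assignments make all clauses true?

6

The models are:
  x1=T x2=F x3=F x4=F
  x1=T x2=F x3=T x4=F
  x1=T x2=F x3=T x4=T
  x1=T x2=T x3=F x4=F
  x1=T x2=T x3=T x4=F
  x1=T x2=T x3=T x4=T
Count: 6.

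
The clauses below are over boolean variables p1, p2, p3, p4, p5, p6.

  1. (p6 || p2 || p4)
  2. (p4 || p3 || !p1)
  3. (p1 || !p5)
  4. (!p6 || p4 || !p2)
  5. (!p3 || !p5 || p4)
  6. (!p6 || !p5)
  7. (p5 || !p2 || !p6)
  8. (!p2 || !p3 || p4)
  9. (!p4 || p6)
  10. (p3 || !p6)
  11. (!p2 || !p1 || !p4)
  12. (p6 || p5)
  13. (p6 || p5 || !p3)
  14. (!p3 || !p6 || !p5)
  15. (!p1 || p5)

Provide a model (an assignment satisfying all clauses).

p1 = F, p2 = F, p3 = T, p4 = F, p5 = F, p6 = T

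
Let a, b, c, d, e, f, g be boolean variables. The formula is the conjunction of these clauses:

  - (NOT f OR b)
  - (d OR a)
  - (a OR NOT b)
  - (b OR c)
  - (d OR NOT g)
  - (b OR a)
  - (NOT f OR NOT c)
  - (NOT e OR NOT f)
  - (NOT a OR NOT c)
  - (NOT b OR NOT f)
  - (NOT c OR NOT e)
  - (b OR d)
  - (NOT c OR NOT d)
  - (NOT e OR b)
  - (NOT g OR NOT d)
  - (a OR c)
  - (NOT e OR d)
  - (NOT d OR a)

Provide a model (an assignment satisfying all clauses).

Pure literal: f appears only negated; assign f = False.
Pure literal: g appears only negated; assign g = False.
Branch on a: take a = True.
  then c is forced to False.
  then b is forced to True.
For the remaining variables, d = True, e = True works.
Every clause has at least one true literal under this assignment.

a=True, b=True, c=False, d=True, e=True, f=False, g=False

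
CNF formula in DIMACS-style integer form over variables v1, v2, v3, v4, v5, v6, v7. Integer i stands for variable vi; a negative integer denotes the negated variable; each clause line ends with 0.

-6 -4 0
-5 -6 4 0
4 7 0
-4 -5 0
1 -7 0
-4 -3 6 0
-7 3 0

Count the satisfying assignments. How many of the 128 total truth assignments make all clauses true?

10

Split on v4, then v6.
  v4=T, v6=T: a clause becomes empty — 0.
  v4=T, v6=F: remaining (v1,v2,v3,v5,v7) ∈ {(F,F,F,F,F); (F,T,F,F,F); (T,F,F,F,F); (T,T,F,F,F)} — 4.
  v4=F, v6=T: remaining (v1,v2,v3,v5,v7) ∈ {(T,F,T,F,T); (T,T,T,F,T)} — 2.
  v4=F, v6=F: remaining (v1,v2,v3,v5,v7) ∈ {(T,F,T,F,T); (T,F,T,T,T); (T,T,T,F,T); (T,T,T,T,T)} — 4.
Total: 0 + 4 + 2 + 4 = 10.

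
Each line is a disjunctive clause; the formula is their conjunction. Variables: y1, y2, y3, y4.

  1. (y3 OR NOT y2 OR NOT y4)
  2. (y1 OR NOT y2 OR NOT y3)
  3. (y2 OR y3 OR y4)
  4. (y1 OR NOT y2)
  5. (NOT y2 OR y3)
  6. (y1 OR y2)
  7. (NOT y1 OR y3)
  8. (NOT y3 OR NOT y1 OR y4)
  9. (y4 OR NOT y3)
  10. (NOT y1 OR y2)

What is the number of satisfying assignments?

Satisfying assignments:
  y1=T y2=T y3=T y4=T
That's 1 in total.

1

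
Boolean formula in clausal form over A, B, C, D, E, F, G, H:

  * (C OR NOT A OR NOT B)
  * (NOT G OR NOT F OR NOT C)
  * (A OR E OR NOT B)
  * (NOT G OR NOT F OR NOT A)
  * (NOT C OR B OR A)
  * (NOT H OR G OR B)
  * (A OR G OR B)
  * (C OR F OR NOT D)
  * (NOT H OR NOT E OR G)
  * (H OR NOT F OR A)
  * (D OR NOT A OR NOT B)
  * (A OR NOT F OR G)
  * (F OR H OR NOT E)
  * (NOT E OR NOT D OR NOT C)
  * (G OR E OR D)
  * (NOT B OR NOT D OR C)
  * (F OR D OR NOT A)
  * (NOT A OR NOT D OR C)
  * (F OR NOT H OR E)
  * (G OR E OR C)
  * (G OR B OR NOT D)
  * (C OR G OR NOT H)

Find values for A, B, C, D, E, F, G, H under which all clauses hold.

A=1, B=1, C=1, D=1, E=0, F=1, G=0, H=1

Set A = True and propagate.
The remaining clauses are satisfied by B = True, C = True, D = True, E = False, F = True, G = False, H = True.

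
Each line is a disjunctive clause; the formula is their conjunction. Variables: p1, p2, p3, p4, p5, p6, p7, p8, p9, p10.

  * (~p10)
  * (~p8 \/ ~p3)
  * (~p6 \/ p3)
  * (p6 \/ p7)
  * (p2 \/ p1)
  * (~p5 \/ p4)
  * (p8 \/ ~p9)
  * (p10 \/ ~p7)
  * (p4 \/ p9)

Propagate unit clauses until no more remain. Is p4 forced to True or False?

True

Unit clause (~p10) sets p10 = False.
In (~p7 \/ p10), p10 is now false; ~p7 must hold, so p7 = False.
(p7 \/ p6): since p7 = False, the clause reduces to (p6). p6 = True.
In (p3 \/ ~p6), ~p6 is now false; p3 must hold, so p3 = True.
(~p3 \/ ~p8): since p3 = True, the clause reduces to (~p8). p8 = False.
In (~p9 \/ p8), p8 is now false; ~p9 must hold, so p9 = False.
In (p9 \/ p4), p9 is now false; p4 must hold, so p4 = True.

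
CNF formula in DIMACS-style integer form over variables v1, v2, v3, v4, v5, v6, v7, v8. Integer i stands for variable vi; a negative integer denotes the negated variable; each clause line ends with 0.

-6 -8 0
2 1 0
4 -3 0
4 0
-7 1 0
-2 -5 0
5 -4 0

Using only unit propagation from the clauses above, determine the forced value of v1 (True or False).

True

Unit clause (v4) sets v4 = True.
(v5 | ~v4): since v4 = True, the clause reduces to (v5). v5 = True.
In (~v5 | ~v2), ~v5 is now false; ~v2 must hold, so v2 = False.
(v1 | v2) with v2 = False leaves only v1, so v1 = True.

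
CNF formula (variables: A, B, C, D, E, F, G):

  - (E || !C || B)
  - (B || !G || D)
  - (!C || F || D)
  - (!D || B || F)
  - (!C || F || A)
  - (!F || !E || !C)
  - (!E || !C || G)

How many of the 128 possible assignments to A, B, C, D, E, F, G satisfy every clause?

Split on C, then F.
  C=1, F=1: forces B=1; E=0; A, D, G free → 2^3 = 8.
  C=1, F=0: remaining (A,B,D,E,G) ∈ {(1,1,1,0,0); (1,1,1,0,1); (1,1,1,1,1)} — 3.
  C=0, F=1: A, E free; 7 ways for (B,D,G) × 2^2 = 28.
  C=0, F=0: A, E free; 5 ways for (B,D,G) × 2^2 = 20.
Total: 8 + 3 + 28 + 20 = 59.

59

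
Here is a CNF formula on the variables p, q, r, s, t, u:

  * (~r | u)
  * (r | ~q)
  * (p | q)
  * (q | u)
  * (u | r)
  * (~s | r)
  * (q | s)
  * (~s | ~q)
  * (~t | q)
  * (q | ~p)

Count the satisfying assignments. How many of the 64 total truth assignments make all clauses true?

4

The models are:
  p=0 q=1 r=1 s=0 t=0 u=1
  p=0 q=1 r=1 s=0 t=1 u=1
  p=1 q=1 r=1 s=0 t=0 u=1
  p=1 q=1 r=1 s=0 t=1 u=1
Count: 4.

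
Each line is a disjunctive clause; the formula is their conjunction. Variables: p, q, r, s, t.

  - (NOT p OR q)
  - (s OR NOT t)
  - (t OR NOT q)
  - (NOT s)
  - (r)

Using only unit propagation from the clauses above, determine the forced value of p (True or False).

False

(NOT s) is a unit clause: s = False.
(s OR NOT t) with s = False leaves only NOT t, so t = False.
From (t OR NOT q) and t = False: q = False.
In (q OR NOT p), q is now false; NOT p must hold, so p = False.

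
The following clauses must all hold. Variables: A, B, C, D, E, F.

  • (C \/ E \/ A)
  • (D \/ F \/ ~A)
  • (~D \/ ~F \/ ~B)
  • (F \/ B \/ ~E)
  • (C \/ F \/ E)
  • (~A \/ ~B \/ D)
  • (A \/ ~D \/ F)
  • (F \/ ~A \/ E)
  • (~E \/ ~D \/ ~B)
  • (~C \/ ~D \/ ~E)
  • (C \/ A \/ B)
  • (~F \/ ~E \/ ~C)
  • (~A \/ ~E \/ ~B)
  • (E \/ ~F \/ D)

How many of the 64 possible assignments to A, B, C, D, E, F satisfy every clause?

Split on E, then F.
  E=T, F=T: remaining (A,B,C,D) ∈ {(F,T,F,F); (T,F,F,F); (T,F,F,T)} — 3.
  E=T, F=F: remaining (A,B,C,D) ∈ {(F,T,F,F); (F,T,T,F)} — 2.
  E=F, F=T: remaining (A,B,C,D) ∈ {(F,F,T,T); (T,F,F,T); (T,F,T,T)} — 3.
  E=F, F=F: remaining (A,B,C,D) ∈ {(F,F,T,F); (F,T,T,F)} — 2.
Total: 3 + 2 + 3 + 2 = 10.

10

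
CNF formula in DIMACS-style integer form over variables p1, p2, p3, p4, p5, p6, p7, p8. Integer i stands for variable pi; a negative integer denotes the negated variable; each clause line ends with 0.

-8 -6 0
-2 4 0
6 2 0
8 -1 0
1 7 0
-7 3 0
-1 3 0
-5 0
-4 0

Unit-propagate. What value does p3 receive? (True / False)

(¬p5) is a unit clause: p5 = False.
(¬p4) is a unit clause: p4 = False.
From (¬p2 ∨ p4) and p4 = False: p2 = False.
In (p2 ∨ p6), p2 is now false; p6 must hold, so p6 = True.
In (¬p8 ∨ ¬p6), ¬p6 is now false; ¬p8 must hold, so p8 = False.
(p8 ∨ ¬p1): since p8 = False, the clause reduces to (¬p1). p1 = False.
In (p1 ∨ p7), p1 is now false; p7 must hold, so p7 = True.
From (p3 ∨ ¬p7) and p7 = True: p3 = True.

True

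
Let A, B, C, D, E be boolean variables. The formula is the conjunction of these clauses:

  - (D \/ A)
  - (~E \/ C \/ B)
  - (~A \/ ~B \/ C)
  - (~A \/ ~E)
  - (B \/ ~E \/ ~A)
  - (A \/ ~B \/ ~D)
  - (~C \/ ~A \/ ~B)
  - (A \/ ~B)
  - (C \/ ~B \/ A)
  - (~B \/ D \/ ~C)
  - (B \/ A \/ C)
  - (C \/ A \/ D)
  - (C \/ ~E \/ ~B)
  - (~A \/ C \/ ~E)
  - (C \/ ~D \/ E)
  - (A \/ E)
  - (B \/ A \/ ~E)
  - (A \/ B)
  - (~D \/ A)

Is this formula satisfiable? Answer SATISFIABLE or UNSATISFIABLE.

Try A = True.
  then E is forced to False.
The remaining clauses are satisfied by B = False, C = False, D = False.
So A = T, B = F, C = F, D = F, E = F is a satisfying assignment.

SATISFIABLE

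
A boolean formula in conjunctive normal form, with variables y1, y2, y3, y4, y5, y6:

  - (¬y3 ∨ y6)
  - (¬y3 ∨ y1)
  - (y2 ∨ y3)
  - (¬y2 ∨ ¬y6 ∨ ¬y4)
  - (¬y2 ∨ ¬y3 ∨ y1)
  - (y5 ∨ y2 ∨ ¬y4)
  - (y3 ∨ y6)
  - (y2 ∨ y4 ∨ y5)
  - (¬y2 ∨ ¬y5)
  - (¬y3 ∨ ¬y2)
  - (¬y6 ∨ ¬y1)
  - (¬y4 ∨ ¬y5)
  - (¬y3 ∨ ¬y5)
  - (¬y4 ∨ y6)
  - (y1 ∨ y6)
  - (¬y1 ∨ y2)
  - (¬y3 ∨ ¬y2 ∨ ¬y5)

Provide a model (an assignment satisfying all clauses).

y1 = F, y2 = T, y3 = F, y4 = F, y5 = F, y6 = T

Set y1 = False and propagate.
  then y3 is forced to False.
  then y2 is forced to True.
  then y6 is forced to True.
  then y4 is forced to False.
  then y5 is forced to False.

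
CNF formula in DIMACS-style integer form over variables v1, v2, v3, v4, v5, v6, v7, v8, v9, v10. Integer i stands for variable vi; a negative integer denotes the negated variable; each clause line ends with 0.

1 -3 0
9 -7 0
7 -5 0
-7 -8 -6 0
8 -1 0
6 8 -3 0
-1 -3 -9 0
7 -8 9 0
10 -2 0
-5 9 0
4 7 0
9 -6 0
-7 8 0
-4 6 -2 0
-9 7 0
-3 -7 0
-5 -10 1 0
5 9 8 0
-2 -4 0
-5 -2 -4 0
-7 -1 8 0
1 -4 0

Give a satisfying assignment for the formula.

Pure literal: v2 appears only negated; assign v2 = False.
v3 occurs only negated in the remaining clauses — set v3 = False.
Try v1 = False.
  then v4 is forced to False.
  then v7 is forced to True.
  then v9 is forced to True.
  then v8 is forced to True.
  then v6 is forced to False.
The remaining clauses are satisfied by v5 = False, v10 = True.
Every clause has at least one true literal under this assignment.
Check each clause:
  1. {v1, ¬v3} — ¬v3 is true.
  2. {¬v7, v9} — v9 is true.
  3. {¬v5, v7} — ¬v5 is true.
  4. {¬v7, ¬v8, ¬v6} — ¬v6 is true.
  5. {¬v1, v8} — v8 is true.
  6. {v6, v8, ¬v3} — v8 is true.
  7. {¬v1, ¬v9, ¬v3} — ¬v3 is true.
  8. {¬v8, v9, v7} — v9 is true.
  9. {¬v2, v10} — v10 is true.
  10. {v9, ¬v5} — v9 is true.
  11. {v4, v7} — v7 is true.
  12. {¬v6, v9} — v9 is true.
  13. {¬v7, v8} — v8 is true.
  14. {v6, ¬v4, ¬v2} — ¬v4 is true.
  15. {¬v9, v7} — v7 is true.
  16. {¬v3, ¬v7} — ¬v3 is true.
  17. {¬v5, ¬v10, v1} — ¬v5 is true.
  18. {v9, v5, v8} — v8 is true.
  19. {¬v2, ¬v4} — ¬v4 is true.
  20. {¬v2, ¬v4, ¬v5} — ¬v5 is true.
  21. {¬v7, ¬v1, v8} — v8 is true.
  22. {¬v4, v1} — ¬v4 is true.

v1=False  v2=False  v3=False  v4=False  v5=False  v6=False  v7=True  v8=True  v9=True  v10=True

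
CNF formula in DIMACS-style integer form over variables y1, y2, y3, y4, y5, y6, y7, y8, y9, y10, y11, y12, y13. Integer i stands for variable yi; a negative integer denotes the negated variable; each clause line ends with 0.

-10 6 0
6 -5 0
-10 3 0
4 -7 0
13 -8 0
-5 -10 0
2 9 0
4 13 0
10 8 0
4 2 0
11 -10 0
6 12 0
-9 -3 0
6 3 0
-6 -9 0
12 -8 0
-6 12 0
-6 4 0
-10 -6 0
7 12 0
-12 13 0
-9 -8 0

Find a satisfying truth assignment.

y1=T, y2=T, y3=F, y4=T, y5=F, y6=T, y7=F, y8=T, y9=F, y10=F, y11=F, y12=T, y13=T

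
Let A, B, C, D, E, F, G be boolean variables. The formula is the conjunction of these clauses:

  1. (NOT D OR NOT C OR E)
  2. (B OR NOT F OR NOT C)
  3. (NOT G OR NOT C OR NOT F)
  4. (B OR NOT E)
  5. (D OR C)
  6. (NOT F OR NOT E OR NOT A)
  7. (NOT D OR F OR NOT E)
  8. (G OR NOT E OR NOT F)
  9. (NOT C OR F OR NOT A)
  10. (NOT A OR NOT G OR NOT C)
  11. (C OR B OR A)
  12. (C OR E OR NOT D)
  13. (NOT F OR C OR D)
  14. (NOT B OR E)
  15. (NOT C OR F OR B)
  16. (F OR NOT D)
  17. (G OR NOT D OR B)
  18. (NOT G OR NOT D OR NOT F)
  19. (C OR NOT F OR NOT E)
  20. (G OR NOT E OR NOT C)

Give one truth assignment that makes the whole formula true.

A=False  B=True  C=True  D=False  E=True  F=False  G=True

Check each clause:
  1. (NOT D OR E OR NOT C) — NOT D is true.
  2. (B OR NOT C OR NOT F) — NOT F is true.
  3. (NOT F OR NOT C OR NOT G) — NOT F is true.
  4. (NOT E OR B) — B is true.
  5. (C OR D) — C is true.
  6. (NOT F OR NOT E OR NOT A) — NOT F is true.
  7. (NOT D OR NOT E OR F) — NOT D is true.
  8. (NOT E OR NOT F OR G) — NOT F is true.
  9. (F OR NOT A OR NOT C) — NOT A is true.
  10. (NOT A OR NOT G OR NOT C) — NOT A is true.
  11. (B OR A OR C) — B is true.
  12. (NOT D OR E OR C) — C is true.
  13. (NOT F OR C OR D) — NOT F is true.
  14. (NOT B OR E) — E is true.
  15. (B OR NOT C OR F) — B is true.
  16. (NOT D OR F) — NOT D is true.
  17. (B OR NOT D OR G) — B is true.
  18. (NOT G OR NOT F OR NOT D) — NOT F is true.
  19. (C OR NOT E OR NOT F) — C is true.
  20. (NOT C OR G OR NOT E) — G is true.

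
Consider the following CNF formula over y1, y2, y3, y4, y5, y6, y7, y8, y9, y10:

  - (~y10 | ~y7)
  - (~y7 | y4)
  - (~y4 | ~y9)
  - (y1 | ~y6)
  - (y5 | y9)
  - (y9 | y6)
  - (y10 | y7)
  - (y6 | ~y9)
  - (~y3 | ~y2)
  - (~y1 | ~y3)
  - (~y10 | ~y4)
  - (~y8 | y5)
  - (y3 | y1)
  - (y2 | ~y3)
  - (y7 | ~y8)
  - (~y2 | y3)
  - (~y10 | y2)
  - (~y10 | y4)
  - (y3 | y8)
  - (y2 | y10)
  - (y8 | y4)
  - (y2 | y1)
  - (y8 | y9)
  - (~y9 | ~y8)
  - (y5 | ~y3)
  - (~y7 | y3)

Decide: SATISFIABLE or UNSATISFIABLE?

y3 = True:
  propagation gives y2=False; an empty clause results — contradiction.
y3 = False:
  propagation gives y1=True, y2=False, y10=False; an empty clause results — contradiction.
Every branch closes, so no satisfying assignment exists.

UNSATISFIABLE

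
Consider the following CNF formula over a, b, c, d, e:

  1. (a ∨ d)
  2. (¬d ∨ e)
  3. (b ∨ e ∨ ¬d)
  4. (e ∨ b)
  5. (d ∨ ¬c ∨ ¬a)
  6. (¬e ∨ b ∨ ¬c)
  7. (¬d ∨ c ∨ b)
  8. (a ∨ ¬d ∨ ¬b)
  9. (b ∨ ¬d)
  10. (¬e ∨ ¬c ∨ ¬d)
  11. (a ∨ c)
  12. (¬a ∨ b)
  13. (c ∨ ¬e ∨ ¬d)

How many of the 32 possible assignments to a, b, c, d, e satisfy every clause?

The models are:
  a=T b=T c=F d=F e=F
  a=T b=T c=F d=F e=T
That's 2 in total.

2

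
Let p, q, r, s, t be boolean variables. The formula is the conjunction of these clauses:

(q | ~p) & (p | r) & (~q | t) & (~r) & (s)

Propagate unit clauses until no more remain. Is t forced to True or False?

(~r) is a unit clause: r = False.
(r | p): since r = False, the clause reduces to (p). p = True.
(q | ~p) with p = True leaves only q, so q = True.
In (t | ~q), ~q is now false; t must hold, so t = True.

True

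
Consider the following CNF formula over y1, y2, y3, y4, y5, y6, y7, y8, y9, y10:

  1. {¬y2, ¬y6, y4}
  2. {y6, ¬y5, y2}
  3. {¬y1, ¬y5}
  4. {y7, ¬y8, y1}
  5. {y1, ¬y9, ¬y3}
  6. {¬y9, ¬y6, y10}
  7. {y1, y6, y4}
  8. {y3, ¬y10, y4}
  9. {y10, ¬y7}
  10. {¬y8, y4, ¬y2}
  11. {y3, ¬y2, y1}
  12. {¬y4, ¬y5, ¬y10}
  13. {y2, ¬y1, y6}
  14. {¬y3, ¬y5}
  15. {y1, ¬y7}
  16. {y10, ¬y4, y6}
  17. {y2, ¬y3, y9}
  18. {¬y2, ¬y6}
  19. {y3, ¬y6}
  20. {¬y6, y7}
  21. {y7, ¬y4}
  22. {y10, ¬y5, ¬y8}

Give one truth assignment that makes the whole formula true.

y5 occurs only negated in the remaining clauses — set y5 = False.
y8 occurs only negated in the remaining clauses — set y8 = False.
Try y1 = True.
Branch on y2: take y2 = True.
  then y6 is forced to False.
Try y3 = False.
For the remaining variables, y4 = True, y7 = True, y9 = False, y10 = True works.

y1 = T, y2 = T, y3 = F, y4 = T, y5 = F, y6 = F, y7 = T, y8 = F, y9 = F, y10 = T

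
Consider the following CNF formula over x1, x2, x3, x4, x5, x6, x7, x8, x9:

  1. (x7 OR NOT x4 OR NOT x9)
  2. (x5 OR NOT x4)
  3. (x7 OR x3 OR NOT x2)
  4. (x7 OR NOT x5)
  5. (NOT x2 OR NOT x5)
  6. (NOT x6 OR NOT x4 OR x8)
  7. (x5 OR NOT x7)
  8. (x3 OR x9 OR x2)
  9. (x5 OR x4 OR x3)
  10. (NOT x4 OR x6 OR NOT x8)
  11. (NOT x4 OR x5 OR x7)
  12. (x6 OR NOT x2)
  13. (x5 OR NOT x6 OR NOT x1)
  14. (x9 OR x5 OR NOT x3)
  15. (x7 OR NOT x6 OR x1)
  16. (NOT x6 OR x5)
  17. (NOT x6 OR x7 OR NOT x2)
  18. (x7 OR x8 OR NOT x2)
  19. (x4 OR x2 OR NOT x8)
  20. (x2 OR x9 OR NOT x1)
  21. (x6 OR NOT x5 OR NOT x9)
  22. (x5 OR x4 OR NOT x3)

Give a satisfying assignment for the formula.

Branch on x1: take x1 = False.
Set x2 = False and propagate.
The remaining clauses are satisfied by x3 = True, x4 = True, x5 = True, x6 = True, x7 = True, x8 = True, x9 = True.

x1=F, x2=F, x3=T, x4=T, x5=T, x6=T, x7=T, x8=T, x9=T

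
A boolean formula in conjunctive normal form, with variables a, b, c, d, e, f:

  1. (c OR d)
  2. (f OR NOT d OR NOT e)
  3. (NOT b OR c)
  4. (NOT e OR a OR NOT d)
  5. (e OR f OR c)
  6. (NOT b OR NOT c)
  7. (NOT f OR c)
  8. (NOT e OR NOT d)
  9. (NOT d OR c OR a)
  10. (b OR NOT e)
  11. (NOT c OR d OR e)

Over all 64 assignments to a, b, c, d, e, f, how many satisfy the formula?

4

Satisfying assignments:
  a=F b=F c=T d=T e=F f=F
  a=F b=F c=T d=T e=F f=T
  a=T b=F c=T d=T e=F f=F
  a=T b=F c=T d=T e=F f=T
Count: 4.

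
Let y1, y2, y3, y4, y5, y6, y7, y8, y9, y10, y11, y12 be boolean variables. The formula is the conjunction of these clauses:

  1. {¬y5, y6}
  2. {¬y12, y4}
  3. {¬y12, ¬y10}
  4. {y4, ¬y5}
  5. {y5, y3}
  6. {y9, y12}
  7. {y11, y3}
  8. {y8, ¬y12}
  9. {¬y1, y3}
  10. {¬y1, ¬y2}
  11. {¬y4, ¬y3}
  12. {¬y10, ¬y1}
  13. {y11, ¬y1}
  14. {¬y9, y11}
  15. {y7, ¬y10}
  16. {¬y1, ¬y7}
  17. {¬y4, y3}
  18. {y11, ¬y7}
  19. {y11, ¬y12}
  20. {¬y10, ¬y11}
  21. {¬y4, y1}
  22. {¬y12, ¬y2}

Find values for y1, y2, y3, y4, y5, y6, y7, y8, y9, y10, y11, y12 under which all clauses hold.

y1 = False  y2 = True  y3 = True  y4 = False  y5 = False  y6 = False  y7 = True  y8 = False  y9 = True  y10 = False  y11 = True  y12 = False

Check each clause:
  1. {y6, ¬y5} — ¬y5 is true.
  2. {¬y12, y4} — ¬y12 is true.
  3. {¬y12, ¬y10} — ¬y12 is true.
  4. {y4, ¬y5} — ¬y5 is true.
  5. {y5, y3} — y3 is true.
  6. {y9, y12} — y9 is true.
  7. {y3, y11} — y3 is true.
  8. {¬y12, y8} — ¬y12 is true.
  9. {y3, ¬y1} — y3 is true.
  10. {¬y2, ¬y1} — ¬y1 is true.
  11. {¬y4, ¬y3} — ¬y4 is true.
  12. {¬y10, ¬y1} — ¬y10 is true.
  13. {y11, ¬y1} — y11 is true.
  14. {¬y9, y11} — y11 is true.
  15. {y7, ¬y10} — ¬y10 is true.
  16. {¬y7, ¬y1} — ¬y1 is true.
  17. {¬y4, y3} — y3 is true.
  18. {¬y7, y11} — y11 is true.
  19. {¬y12, y11} — y11 is true.
  20. {¬y11, ¬y10} — ¬y10 is true.
  21. {¬y4, y1} — ¬y4 is true.
  22. {¬y2, ¬y12} — ¬y12 is true.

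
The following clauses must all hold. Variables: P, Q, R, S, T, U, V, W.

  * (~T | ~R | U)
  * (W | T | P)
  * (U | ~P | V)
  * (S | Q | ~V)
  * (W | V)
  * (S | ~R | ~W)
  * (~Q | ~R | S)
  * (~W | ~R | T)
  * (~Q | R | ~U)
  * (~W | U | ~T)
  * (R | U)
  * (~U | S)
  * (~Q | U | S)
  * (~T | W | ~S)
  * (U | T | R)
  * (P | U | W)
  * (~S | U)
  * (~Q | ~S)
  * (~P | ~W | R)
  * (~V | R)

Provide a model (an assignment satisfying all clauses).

P=False, Q=False, R=False, S=True, T=False, U=True, V=False, W=True

Check each clause:
  1. (~T | ~R | U) — ~T is true.
  2. (W | T | P) — W is true.
  3. (U | V | ~P) — ~P is true.
  4. (S | ~V | Q) — ~V is true.
  5. (V | W) — W is true.
  6. (S | ~R | ~W) — S is true.
  7. (~Q | S | ~R) — S is true.
  8. (T | ~W | ~R) — ~R is true.
  9. (R | ~Q | ~U) — ~Q is true.
  10. (~T | U | ~W) — ~T is true.
  11. (R | U) — U is true.
  12. (S | ~U) — S is true.
  13. (~Q | S | U) — S is true.
  14. (~S | ~T | W) — W is true.
  15. (R | U | T) — U is true.
  16. (U | P | W) — W is true.
  17. (~S | U) — U is true.
  18. (~S | ~Q) — ~Q is true.
  19. (~W | R | ~P) — ~P is true.
  20. (~V | R) — ~V is true.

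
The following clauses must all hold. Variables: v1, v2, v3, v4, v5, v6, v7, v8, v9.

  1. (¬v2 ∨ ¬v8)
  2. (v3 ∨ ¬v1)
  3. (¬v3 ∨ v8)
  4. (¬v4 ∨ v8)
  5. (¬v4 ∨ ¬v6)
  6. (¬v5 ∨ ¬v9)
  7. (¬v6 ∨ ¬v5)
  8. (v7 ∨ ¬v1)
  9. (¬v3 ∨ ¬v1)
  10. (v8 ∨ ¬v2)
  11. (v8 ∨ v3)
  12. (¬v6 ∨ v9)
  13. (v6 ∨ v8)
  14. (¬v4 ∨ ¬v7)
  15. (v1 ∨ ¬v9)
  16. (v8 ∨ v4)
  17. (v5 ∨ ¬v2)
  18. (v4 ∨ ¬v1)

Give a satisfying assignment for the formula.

v2 occurs only negated in the remaining clauses — set v2 = False.
Set v1 = False and propagate.
  then v9 is forced to False.
  then v6 is forced to False.
  then v8 is forced to True.
The remaining clauses are satisfied by v3 = True, v4 = False, v5 = False, v7 = False.

v1 = False, v2 = False, v3 = True, v4 = False, v5 = False, v6 = False, v7 = False, v8 = True, v9 = False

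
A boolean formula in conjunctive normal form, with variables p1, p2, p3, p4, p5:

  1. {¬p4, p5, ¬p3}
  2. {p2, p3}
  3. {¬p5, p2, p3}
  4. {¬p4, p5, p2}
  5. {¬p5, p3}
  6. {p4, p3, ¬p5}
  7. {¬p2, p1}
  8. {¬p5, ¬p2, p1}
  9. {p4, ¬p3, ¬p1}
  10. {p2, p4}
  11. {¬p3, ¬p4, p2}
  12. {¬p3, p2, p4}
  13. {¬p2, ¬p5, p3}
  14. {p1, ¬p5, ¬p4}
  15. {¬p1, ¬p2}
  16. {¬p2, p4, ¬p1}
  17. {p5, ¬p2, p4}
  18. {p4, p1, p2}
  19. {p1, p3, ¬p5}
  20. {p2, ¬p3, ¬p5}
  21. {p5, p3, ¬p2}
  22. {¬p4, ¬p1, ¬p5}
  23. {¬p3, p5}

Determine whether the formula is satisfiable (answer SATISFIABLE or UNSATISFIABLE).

UNSATISFIABLE

p2 = True:
  propagation gives p1=True; an empty clause results — contradiction.
p2 = False:
  propagation gives p3=True, p4=True; an empty clause results — contradiction.
Every branch closes, so no satisfying assignment exists.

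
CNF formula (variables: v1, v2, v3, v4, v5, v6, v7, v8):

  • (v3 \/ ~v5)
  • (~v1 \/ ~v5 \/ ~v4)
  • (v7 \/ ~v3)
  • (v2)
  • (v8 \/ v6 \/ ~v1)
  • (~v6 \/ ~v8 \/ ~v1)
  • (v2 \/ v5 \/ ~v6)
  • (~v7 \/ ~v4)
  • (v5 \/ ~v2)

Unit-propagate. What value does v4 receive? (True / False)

False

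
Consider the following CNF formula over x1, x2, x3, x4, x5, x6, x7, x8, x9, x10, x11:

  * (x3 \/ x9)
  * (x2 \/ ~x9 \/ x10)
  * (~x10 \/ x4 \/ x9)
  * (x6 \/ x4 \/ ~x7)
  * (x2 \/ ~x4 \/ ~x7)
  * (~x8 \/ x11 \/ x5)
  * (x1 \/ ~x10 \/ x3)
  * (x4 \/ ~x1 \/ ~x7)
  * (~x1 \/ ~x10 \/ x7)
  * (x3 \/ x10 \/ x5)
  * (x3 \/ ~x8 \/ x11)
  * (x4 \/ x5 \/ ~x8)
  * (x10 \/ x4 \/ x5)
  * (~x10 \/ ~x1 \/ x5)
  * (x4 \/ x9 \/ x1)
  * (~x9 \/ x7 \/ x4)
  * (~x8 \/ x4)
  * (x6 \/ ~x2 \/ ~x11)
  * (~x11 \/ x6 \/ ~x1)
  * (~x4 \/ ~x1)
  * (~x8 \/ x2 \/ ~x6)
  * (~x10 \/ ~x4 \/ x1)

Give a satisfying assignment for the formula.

x1 = False  x2 = True  x3 = True  x4 = True  x5 = True  x6 = True  x7 = True  x8 = True  x9 = True  x10 = False  x11 = False

x3 occurs only positively in the remaining clauses — set x3 = True.
x5 occurs only positively in the remaining clauses — set x5 = True.
Try x1 = False.
For the remaining variables, x2 = True, x4 = True, x6 = True, x7 = True, x8 = True, x9 = True, x10 = False, x11 = False works.
Check each clause:
  1. (x3 \/ x9) — x9 is true.
  2. (x10 \/ ~x9 \/ x2) — x2 is true.
  3. (x4 \/ ~x10 \/ x9) — x9 is true.
  4. (x4 \/ ~x7 \/ x6) — x4 is true.
  5. (x2 \/ ~x7 \/ ~x4) — x2 is true.
  6. (x5 \/ ~x8 \/ x11) — x5 is true.
  7. (x1 \/ ~x10 \/ x3) — x3 is true.
  8. (x4 \/ ~x1 \/ ~x7) — x4 is true.
  9. (~x10 \/ ~x1 \/ x7) — x7 is true.
  10. (x3 \/ x10 \/ x5) — x3 is true.
  11. (x3 \/ ~x8 \/ x11) — x3 is true.
  12. (~x8 \/ x4 \/ x5) — x4 is true.
  13. (x10 \/ x4 \/ x5) — x4 is true.
  14. (~x1 \/ ~x10 \/ x5) — x5 is true.
  15. (x4 \/ x9 \/ x1) — x4 is true.
  16. (~x9 \/ x7 \/ x4) — x4 is true.
  17. (x4 \/ ~x8) — x4 is true.
  18. (x6 \/ ~x11 \/ ~x2) — ~x11 is true.
  19. (~x11 \/ ~x1 \/ x6) — ~x11 is true.
  20. (~x4 \/ ~x1) — ~x1 is true.
  21. (~x6 \/ x2 \/ ~x8) — x2 is true.
  22. (~x10 \/ ~x4 \/ x1) — ~x10 is true.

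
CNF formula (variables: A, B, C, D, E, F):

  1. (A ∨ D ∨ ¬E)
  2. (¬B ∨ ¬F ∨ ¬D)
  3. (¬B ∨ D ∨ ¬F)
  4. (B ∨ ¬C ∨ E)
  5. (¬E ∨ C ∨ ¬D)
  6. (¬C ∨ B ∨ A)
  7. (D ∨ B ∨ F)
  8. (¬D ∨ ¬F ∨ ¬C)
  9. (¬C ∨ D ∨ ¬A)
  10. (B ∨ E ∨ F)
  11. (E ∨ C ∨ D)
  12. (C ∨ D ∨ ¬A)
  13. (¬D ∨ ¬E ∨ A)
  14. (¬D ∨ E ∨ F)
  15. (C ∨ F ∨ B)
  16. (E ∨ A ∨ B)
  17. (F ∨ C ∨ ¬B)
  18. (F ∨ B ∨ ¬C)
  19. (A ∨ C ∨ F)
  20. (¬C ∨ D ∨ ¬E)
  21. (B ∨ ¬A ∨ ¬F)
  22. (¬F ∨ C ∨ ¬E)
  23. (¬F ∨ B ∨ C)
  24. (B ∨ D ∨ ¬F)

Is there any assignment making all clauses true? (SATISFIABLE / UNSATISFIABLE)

SATISFIABLE

Branch on A: take A = True.
The remaining clauses are satisfied by B = True, C = True, D = True, E = True, F = False.
So A=True, B=True, C=True, D=True, E=True, F=False is a satisfying assignment.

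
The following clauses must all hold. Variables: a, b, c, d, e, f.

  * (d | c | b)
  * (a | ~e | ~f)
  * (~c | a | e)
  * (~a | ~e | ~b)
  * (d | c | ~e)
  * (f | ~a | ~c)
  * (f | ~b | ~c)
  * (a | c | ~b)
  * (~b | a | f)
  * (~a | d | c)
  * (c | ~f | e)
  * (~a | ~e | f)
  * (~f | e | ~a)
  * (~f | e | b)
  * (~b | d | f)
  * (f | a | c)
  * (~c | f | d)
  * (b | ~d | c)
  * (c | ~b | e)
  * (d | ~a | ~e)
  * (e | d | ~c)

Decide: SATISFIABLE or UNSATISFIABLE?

Branch on a: take a = False.
For the remaining variables, b = False, c = True, d = True, e = True, f = False works.
Every clause has at least one true literal under this assignment.
So a=0, b=0, c=1, d=1, e=1, f=0 is a satisfying assignment.

SATISFIABLE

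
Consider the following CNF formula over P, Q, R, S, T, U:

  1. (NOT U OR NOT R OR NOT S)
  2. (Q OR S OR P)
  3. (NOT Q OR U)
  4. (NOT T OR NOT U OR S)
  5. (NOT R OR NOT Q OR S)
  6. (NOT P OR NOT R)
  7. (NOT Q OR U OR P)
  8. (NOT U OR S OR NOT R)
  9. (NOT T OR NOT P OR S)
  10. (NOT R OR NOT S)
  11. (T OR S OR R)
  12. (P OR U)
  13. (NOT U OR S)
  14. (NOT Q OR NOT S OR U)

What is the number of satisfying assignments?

10

Case analysis on S and U:
  S=T, U=T: forces R=F; P, Q, T free → 2^3 = 8.
  S=T, U=F: remaining (P,Q,R,T) ∈ {(T,F,F,F); (T,F,F,T)} — 2.
  S=F, U=T: a clause becomes empty — 0.
  S=F, U=F: a clause becomes empty — 0.
Total: 8 + 2 + 0 + 0 = 10.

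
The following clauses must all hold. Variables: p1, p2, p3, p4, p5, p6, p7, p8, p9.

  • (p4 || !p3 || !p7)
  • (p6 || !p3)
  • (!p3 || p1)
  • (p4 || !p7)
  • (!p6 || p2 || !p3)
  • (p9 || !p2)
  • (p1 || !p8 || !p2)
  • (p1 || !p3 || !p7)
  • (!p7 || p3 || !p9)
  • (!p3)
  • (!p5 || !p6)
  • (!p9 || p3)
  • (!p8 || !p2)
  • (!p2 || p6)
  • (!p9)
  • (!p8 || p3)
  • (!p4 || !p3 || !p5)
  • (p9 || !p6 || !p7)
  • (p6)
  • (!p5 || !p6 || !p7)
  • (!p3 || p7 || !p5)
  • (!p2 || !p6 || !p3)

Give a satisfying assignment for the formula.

p1 = False, p2 = False, p3 = False, p4 = False, p5 = False, p6 = True, p7 = False, p8 = False, p9 = False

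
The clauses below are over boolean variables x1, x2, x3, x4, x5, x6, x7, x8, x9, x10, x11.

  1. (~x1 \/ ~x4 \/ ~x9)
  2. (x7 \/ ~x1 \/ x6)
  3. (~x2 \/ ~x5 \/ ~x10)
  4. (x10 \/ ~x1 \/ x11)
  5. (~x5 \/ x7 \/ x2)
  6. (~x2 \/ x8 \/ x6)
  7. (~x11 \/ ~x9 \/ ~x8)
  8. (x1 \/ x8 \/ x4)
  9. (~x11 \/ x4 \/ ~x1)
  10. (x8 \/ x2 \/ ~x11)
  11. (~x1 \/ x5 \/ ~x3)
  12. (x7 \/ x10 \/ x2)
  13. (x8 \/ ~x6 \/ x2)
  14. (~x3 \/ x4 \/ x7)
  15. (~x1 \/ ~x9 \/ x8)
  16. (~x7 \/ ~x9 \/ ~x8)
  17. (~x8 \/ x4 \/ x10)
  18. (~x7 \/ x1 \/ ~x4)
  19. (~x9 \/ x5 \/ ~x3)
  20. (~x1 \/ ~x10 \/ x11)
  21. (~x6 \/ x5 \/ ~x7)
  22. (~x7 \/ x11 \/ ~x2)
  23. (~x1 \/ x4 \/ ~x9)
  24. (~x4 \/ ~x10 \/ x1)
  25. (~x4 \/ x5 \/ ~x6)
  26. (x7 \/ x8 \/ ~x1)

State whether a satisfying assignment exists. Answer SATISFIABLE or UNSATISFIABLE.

SATISFIABLE

x3 occurs only negated in the remaining clauses — set x3 = False.
Try x1 = False.
Set x2 = True and propagate.
The remaining clauses are satisfied by x4 = False, x5 = False, x6 = True, x7 = False, x8 = True, x9 = True, x10 = True, x11 = False.
So x1=F  x2=T  x3=F  x4=F  x5=F  x6=T  x7=F  x8=T  x9=T  x10=T  x11=F is a satisfying assignment.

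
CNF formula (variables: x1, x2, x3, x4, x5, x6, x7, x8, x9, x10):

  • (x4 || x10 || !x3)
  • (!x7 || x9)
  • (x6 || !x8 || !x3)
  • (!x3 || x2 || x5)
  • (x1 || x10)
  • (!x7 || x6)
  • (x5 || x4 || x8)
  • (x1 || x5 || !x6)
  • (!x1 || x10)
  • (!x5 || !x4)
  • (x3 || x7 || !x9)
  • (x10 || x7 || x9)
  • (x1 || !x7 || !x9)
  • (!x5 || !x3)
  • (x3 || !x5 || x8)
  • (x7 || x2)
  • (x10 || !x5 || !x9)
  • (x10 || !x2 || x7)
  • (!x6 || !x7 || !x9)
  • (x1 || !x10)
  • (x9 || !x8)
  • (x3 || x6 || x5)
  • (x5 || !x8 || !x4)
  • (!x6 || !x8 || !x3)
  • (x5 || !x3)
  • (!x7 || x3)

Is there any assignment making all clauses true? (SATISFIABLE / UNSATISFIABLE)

SATISFIABLE

Try x1 = True.
  then x10 is forced to True.
Branch on x2: take x2 = True.
Branch on x3: take x3 = False.
  then x7 is forced to False.
  then x9 is forced to False.
  then x8 is forced to False.
  then x5 is forced to False.
  then x4 is forced to True.
  then x6 is forced to True.
So x1=T  x2=T  x3=F  x4=T  x5=F  x6=T  x7=F  x8=F  x9=F  x10=T is a satisfying assignment.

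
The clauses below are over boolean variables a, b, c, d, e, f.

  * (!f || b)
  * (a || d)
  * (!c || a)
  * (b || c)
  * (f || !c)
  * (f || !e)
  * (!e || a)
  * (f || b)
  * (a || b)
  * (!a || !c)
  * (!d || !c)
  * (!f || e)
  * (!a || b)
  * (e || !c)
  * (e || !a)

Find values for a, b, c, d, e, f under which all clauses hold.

a = True, b = True, c = False, d = False, e = True, f = True

b occurs only positively in the remaining clauses — set b = True.
Branch on a: take a = True.
  then c is forced to False.
  then e is forced to True.
  then f is forced to True.
d is now unconstrained; take d = False.
Every clause has at least one true literal under this assignment.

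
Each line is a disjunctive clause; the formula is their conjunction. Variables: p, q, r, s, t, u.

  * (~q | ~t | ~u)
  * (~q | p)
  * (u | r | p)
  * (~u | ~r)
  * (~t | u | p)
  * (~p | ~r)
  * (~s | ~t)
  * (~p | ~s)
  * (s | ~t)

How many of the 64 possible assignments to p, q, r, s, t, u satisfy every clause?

8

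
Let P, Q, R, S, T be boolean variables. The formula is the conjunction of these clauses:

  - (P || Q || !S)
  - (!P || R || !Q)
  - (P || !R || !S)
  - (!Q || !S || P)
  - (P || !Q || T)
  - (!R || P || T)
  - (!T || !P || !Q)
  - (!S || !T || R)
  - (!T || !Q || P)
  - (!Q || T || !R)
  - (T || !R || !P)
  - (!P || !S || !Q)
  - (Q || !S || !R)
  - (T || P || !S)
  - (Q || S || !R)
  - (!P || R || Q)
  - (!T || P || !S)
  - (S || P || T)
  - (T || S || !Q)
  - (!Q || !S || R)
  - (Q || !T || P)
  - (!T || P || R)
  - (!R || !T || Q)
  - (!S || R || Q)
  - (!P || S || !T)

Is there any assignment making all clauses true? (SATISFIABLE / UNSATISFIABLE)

P = True:
  Q = True:
    propagation gives R=True, T=False; an empty clause results — contradiction.
  Q = False:
    propagation gives R=True, T=True; an empty clause results — contradiction.
P = False:
  Q = True:
    propagation gives S=False, T=True; an empty clause results — contradiction.
  Q = False:
    propagation gives S=False, R=False, T=True; an empty clause results — contradiction.
Every branch closes, so no satisfying assignment exists.

UNSATISFIABLE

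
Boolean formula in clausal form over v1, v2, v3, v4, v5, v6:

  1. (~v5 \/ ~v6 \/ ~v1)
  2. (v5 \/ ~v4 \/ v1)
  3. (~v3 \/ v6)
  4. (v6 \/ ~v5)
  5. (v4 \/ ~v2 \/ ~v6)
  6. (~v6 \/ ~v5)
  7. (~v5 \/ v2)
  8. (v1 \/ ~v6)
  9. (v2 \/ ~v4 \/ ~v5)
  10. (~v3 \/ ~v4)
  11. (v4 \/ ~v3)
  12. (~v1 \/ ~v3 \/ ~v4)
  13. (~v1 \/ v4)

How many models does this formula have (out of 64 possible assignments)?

6

Satisfying assignments:
  v1=0 v2=0 v3=0 v4=0 v5=0 v6=0
  v1=0 v2=1 v3=0 v4=0 v5=0 v6=0
  v1=1 v2=0 v3=0 v4=1 v5=0 v6=0
  v1=1 v2=0 v3=0 v4=1 v5=0 v6=1
  v1=1 v2=1 v3=0 v4=1 v5=0 v6=0
  v1=1 v2=1 v3=0 v4=1 v5=0 v6=1
That's 6 in total.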